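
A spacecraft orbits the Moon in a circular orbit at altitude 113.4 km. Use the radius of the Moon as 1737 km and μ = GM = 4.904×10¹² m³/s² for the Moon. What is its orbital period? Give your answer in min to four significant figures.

r = 1737 + 113.4 = 1850.4 km = 1.8504×10⁶ m.
Kepler's third law: T = 2π√(r³/μ) = 2π√((1.850×10⁶)³ / 4.904×10¹²).
r³/μ = 1.292×10⁶ s², so T = 2π × 1.137×10³ = 7.142×10³ s.
Converting: 7.142×10³ s ÷ 60.00 = 119.0 min.

T ≈ 119.0 min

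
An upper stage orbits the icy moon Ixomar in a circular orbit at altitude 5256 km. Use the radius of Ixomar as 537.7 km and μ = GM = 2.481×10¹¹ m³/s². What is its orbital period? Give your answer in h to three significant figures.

r = 537.7 + 5256 = 5793.7 km = 5.7937×10⁶ m.
Kepler's third law: T = 2π√(r³/μ) = 2π√((5.794×10⁶)³ / 2.481×10¹¹).
r³/μ = 7.839×10⁸ s², so T = 2π × 2.800×10⁴ = 1.759×10⁵ s.
Converting: 1.759×10⁵ s ÷ 3600 = 48.87 h.

T ≈ 48.9 h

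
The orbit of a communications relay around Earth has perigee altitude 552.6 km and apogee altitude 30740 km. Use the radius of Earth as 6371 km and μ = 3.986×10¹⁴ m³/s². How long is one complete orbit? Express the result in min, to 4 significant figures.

T ≈ 541.9 min

r_p = 6371 + 552.6 = 6923.6 km = 6.9236×10⁶ m.
r_a = 6371 + 30740 = 37111 km = 3.7111×10⁷ m.
Semi-major axis a = (r_p + r_a)/2 = (6923.6 + 37111)/2 = 22017 km = 2.202×10⁷ m.
By Kepler's third law T = 2π√(a³/μ) = 2π × 5.175×10³ = 3.251×10⁴ s.
= 541.9 min.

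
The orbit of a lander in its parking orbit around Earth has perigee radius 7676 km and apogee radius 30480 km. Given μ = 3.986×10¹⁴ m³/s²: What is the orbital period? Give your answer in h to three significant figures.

Semi-major axis a = (r_p + r_a)/2 = (7676.0 + 30480)/2 = 19078 km = 1.908×10⁷ m.
By Kepler's third law T = 2π√(a³/μ) = 2π × 4.174×10³ = 2.622×10⁴ s.
= 7.285 h.

T ≈ 7.28 h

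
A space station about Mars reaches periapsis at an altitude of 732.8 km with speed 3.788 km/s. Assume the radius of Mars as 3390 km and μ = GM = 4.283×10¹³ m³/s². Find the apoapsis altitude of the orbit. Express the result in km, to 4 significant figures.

r_p = 3390 + 732.8 = 4122.8 km = 4.123×10⁶ m.
Specific energy ε = v²/2 − μ/r = -3.214×10⁶ J/kg, so a = −μ/(2ε) = 6.663×10⁶ m.
The apsides satisfy r_p + r_a = 2a, so the apoapsis radius is 2a − r_p = 9.203×10⁶ m = 9202.9 km.
Apoapsis altitude = 9202.9 − 3390 = 5812.9 km.

apoapsis altitude ≈ 5813 km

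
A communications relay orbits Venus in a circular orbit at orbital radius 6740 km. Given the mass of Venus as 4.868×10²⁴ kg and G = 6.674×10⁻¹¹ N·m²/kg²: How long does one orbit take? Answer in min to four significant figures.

T ≈ 101.7 min

μ = GM = 6.674×10⁻¹¹ × 4.868×10²⁴ = 3.249×10¹⁴ m³/s².
r = 6740 km = 6.740×10⁶ m.
Kepler's third law: T = 2π√(r³/μ) = 2π√((6.740×10⁶)³ / 3.249×10¹⁴).
r³/μ = 9.424×10⁵ s², so T = 2π × 9.708×10² = 6.100×10³ s.
Converting: 6.100×10³ s ÷ 60.00 = 101.7 min.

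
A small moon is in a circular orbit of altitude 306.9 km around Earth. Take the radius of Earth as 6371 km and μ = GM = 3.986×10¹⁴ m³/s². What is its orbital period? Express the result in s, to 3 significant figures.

r = 6371 + 306.9 = 6677.9 km = 6.6779×10⁶ m.
Kepler's third law: T = 2π√(r³/μ) = 2π√((6.678×10⁶)³ / 3.986×10¹⁴).
r³/μ = 7.471×10⁵ s², so T = 2π × 8.644×10² = 5.431×10³ s.

T ≈ 5430 s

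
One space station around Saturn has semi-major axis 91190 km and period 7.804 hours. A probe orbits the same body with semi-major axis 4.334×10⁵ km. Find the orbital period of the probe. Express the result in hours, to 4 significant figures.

Kepler's third law: T² ∝ a³, so T₂ = T₁ (a₂/a₁)^(3/2).
a₂/a₁ = 4.753, (a₂/a₁)^(3/2) = 10.36.
T₂ = 7.804 × 10.36 = 80.86 hours.

T₂ ≈ 80.86 hours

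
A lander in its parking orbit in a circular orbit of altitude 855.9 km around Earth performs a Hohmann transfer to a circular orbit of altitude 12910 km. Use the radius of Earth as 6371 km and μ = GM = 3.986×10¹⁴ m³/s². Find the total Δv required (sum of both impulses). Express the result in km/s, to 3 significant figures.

Δv_total ≈ 2.72 km/s

r₁ = 6371 + 855.9 = 7226.9 km = 7.2269×10⁶ m.
r₂ = 6371 + 12910 = 19281 km = 1.9281×10⁷ m.
Transfer ellipse a_t = (r₁ + r₂)/2 = 1.325×10⁷ m.
At r₁: circular v_c1 = √(μ/r₁) = 7427 m/s; transfer-perigee v_p = √[μ(2/r₁ − 1/a_t)] = 8957 m/s.
Δv₁ = v_p − v_c1 = 1531 m/s.
At r₂: circular v_c2 = √(μ/r₂) = 4547 m/s; transfer-apogee v_a = √[μ(2/r₂ − 1/a_t)] = 3357 m/s.
Δv₂ = v_c2 − v_a = 1189 m/s.
Total Δv = Δv₁ + Δv₂ = 2720 m/s = 2.720 km/s.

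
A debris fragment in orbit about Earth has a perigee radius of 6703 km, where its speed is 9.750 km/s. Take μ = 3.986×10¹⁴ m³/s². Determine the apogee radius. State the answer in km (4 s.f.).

r_p = 6.703×10⁶ m.
Specific energy ε = v²/2 − μ/r = -1.193×10⁷ J/kg, so a = −μ/(2ε) = 1.670×10⁷ m.
The apsides satisfy r_p + r_a = 2a, so the apogee radius is 2a − r_p = 2.670×10⁷ m = 26696 km.

apogee radius ≈ 26700 km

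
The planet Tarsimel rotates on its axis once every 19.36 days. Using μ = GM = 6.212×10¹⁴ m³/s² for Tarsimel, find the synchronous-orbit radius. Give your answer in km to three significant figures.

r_sync ≈ 3.53×10⁵ km

T = 19.36 days = 1.673×10⁶ s.
A synchronous orbit has period T, so by Kepler's third law a = (μT²/4π²)^(1/3).
μT²/4π² = 6.212×10¹⁴ × (1.673×10⁶)² / 39.48 = 4.403×10²⁵ m³.
a = 3.531×10⁸ m = 3.5310×10⁵ km.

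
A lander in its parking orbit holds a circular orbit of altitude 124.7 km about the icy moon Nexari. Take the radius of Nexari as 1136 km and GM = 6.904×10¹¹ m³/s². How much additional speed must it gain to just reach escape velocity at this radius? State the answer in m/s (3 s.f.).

r = 1136 + 124.7 = 1260.7 km = 1.2607×10⁶ m.
Circular speed v_c = √(μ/r) = 740.0 m/s.
Escape speed v_esc = √(2μ/r) = √2 × v_c = 1047 m/s.
Δv = v_esc − v_c = 306.5 m/s.

Δv ≈ 307 m/s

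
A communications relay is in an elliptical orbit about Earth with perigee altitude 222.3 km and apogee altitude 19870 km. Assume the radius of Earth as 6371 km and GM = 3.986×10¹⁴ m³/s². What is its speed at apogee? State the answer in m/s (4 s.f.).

r_p = 6371 + 222.3 = 6593.3 km = 6.5933×10⁶ m.
r_a = 6371 + 19870 = 26241 km = 2.6241×10⁷ m.
Semi-major axis a = (r_p + r_a)/2 = 16417 km = 1.642×10⁷ m.
Vis-viva: v² = μ(2/r − 1/a) = 3.986×10¹⁴ × (7.622×10⁻⁸ − 6.091×10⁻⁸) = 6.100×10⁶ m²/s².
v = 2470 m/s.

v ≈ 2470 m/s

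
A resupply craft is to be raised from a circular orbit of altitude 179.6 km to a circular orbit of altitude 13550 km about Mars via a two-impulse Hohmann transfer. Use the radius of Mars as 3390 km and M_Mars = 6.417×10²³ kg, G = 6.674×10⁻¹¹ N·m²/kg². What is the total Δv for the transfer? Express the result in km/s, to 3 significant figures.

Δv_total ≈ 1.64 km/s

μ = GM = 6.674×10⁻¹¹ × 6.417×10²³ = 4.283×10¹³ m³/s².
r₁ = 3390 + 179.6 = 3569.6 km = 3.5696×10⁶ m.
r₂ = 3390 + 13550 = 16940 km = 1.6940×10⁷ m.
Transfer ellipse a_t = (r₁ + r₂)/2 = 1.025×10⁷ m.
At r₁: circular v_c1 = √(μ/r₁) = 3464 m/s; transfer-periapsis v_p = √[μ(2/r₁ − 1/a_t)] = 4452 m/s.
Δv₁ = v_p − v_c1 = 988.1 m/s.
At r₂: circular v_c2 = √(μ/r₂) = 1590 m/s; transfer-apoapsis v_a = √[μ(2/r₂ − 1/a_t)] = 938.1 m/s.
Δv₂ = v_c2 − v_a = 651.9 m/s.
Total Δv = Δv₁ + Δv₂ = 1640 m/s = 1.640 km/s.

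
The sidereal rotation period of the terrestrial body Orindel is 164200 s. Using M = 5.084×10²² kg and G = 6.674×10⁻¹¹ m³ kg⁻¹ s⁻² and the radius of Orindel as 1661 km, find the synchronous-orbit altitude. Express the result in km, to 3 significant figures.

h_sync ≈ 11600 km

μ = GM = 6.674×10⁻¹¹ × 5.084×10²² = 3.393×10¹² m³/s².
A synchronous orbit has period T, so by Kepler's third law a = (μT²/4π²)^(1/3).
μT²/4π² = 3.393×10¹² × (1.642×10⁵)² / 39.48 = 2.317×10²¹ m³.
a = 1.323×10⁷ m = 13233 km.
Altitude h = a − R = 13233 − 1661 = 11572 km.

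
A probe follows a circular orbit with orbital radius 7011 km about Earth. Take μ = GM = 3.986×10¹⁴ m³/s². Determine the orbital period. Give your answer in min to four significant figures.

r = 7011 km = 7.011×10⁶ m.
Kepler's third law: T = 2π√(r³/μ) = 2π√((7.011×10⁶)³ / 3.986×10¹⁴).
r³/μ = 8.646×10⁵ s², so T = 2π × 9.298×10² = 5.842×10³ s.
Converting: 5.842×10³ s ÷ 60.00 = 97.37 min.

T ≈ 97.37 min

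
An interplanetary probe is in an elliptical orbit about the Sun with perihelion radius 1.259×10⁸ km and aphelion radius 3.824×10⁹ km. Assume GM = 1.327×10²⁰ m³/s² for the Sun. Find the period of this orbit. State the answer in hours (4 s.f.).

Semi-major axis a = (r_p + r_a)/2 = (1.2590×10⁸ + 3.8240×10⁹)/2 = 1.9750×10⁹ km = 1.975×10¹² m.
By Kepler's third law T = 2π√(a³/μ) = 2π × 2.409×10⁸ = 1.514×10⁹ s.
= 4.205×10⁵ hours.

T ≈ 420500 hours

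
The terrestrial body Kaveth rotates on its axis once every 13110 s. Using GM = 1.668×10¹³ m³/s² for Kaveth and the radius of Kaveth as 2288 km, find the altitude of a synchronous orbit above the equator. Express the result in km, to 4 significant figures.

A synchronous orbit has period T, so by Kepler's third law a = (μT²/4π²)^(1/3).
μT²/4π² = 1.668×10¹³ × (1.311×10⁴)² / 39.48 = 7.262×10¹⁹ m³.
a = 4.172×10⁶ m = 4172.0 km.
Altitude h = a − R = 4172.0 − 2288 = 1884.0 km.

h_sync ≈ 1884 km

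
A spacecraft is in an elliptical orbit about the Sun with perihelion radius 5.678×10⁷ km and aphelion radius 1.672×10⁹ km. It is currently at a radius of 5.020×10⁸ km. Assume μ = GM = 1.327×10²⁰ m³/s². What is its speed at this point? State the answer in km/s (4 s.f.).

Semi-major axis a = (r_p + r_a)/2 = 8.6439×10⁸ km = 8.644×10¹¹ m.
Vis-viva: v² = μ(2/r − 1/a) = 1.327×10²⁰ × (3.984×10⁻¹² − 1.157×10⁻¹²) = 3.752×10⁸ m²/s².
v = 19370 m/s = 19.37 km/s.

v ≈ 19.37 km/s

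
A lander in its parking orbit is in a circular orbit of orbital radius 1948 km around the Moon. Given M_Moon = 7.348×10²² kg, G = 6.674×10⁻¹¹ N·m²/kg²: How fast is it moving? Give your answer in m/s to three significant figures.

μ = GM = 6.674×10⁻¹¹ × 7.348×10²² = 4.904×10¹² m³/s².
r = 1948 km = 1.948×10⁶ m.
For a circular orbit v = √(μ/r) = √(4.904×10¹² / 1.948×10⁶) = √(2.517×10⁶) = 1587 m/s.

v ≈ 1590 m/s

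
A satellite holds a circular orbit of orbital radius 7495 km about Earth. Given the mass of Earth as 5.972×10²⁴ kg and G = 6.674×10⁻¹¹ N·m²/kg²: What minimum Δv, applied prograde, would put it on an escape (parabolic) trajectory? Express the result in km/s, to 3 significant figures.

Δv ≈ 3.02 km/s

μ = GM = 6.674×10⁻¹¹ × 5.972×10²⁴ = 3.986×10¹⁴ m³/s².
r = 7495 km = 7.495×10⁶ m.
Circular speed v_c = √(μ/r) = 7292 m/s.
Escape speed v_esc = √(2μ/r) = √2 × v_c = 10310 m/s.
Δv = v_esc − v_c = 3021 m/s = 3.021 km/s.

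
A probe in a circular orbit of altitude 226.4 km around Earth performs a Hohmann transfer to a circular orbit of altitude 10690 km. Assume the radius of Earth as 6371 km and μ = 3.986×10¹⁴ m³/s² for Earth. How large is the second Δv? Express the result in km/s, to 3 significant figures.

Δv ≈ 1.22 km/s

r₁ = 6371 + 226.4 = 6597.4 km = 6.5974×10⁶ m.
r₂ = 6371 + 10690 = 17061 km = 1.7061×10⁷ m.
Transfer ellipse a_t = (r₁ + r₂)/2 = 1.183×10⁷ m.
At r₁: circular v_c1 = √(μ/r₁) = 7773 m/s; transfer-perigee v_p = √[μ(2/r₁ − 1/a_t)] = 9335 m/s.
At r₂: circular v_c2 = √(μ/r₂) = 4834 m/s; transfer-apogee v_a = √[μ(2/r₂ − 1/a_t)] = 3610 m/s.
Δv₂ = v_c2 − v_a = 1224 m/s.
= 1.224 km/s.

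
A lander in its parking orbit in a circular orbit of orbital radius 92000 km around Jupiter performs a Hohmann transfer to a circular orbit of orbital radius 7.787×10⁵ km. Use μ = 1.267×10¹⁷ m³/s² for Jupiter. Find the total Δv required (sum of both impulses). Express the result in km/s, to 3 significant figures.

Δv_total ≈ 19.4 km/s

r₁ = 92000 km = 9.200×10⁷ m.
r₂ = 7.787×10⁵ km = 7.787×10⁸ m.
Transfer ellipse a_t = (r₁ + r₂)/2 = 4.354×10⁸ m.
At r₁: circular v_c1 = √(μ/r₁) = 37110 m/s; transfer-perijove v_p = √[μ(2/r₁ − 1/a_t)] = 49630 m/s.
Δv₁ = v_p − v_c1 = 12520 m/s.
At r₂: circular v_c2 = √(μ/r₂) = 12760 m/s; transfer-apojove v_a = √[μ(2/r₂ − 1/a_t)] = 5864 m/s.
Δv₂ = v_c2 − v_a = 6892 m/s.
Total Δv = Δv₁ + Δv₂ = 19410 m/s = 19.41 km/s.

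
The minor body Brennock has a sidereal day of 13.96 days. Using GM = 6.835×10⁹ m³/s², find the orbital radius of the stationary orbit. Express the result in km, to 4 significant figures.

r_sync ≈ 6315 km

T = 13.96 days = 1.206×10⁶ s.
A synchronous orbit has period T, so by Kepler's third law a = (μT²/4π²)^(1/3).
μT²/4π² = 6.835×10⁹ × (1.206×10⁶)² / 39.48 = 2.519×10²⁰ m³.
a = 6.315×10⁶ m = 6315.3 km.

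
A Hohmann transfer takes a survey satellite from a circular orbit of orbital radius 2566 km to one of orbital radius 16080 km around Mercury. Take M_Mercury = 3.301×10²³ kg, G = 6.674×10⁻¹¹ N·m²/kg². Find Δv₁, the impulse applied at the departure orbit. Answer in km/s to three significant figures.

μ = GM = 6.674×10⁻¹¹ × 3.301×10²³ = 2.203×10¹³ m³/s².
r₁ = 2566 km = 2.566×10⁶ m.
r₂ = 16080 km = 1.608×10⁷ m.
Transfer ellipse a_t = (r₁ + r₂)/2 = 9.323×10⁶ m.
At r₁: circular v_c1 = √(μ/r₁) = 2930 m/s; transfer-periherm v_p = √[μ(2/r₁ − 1/a_t)] = 3848 m/s.
Δv₁ = v_p − v_c1 = 918.0 m/s.
= 0.918 km/s.

Δv ≈ 0.918 km/s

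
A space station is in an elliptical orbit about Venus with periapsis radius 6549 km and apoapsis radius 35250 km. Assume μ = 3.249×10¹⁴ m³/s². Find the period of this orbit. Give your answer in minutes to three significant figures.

Semi-major axis a = (r_p + r_a)/2 = (6549.0 + 35250)/2 = 20900 km = 2.090×10⁷ m.
By Kepler's third law T = 2π√(a³/μ) = 2π × 5.301×10³ = 3.330×10⁴ s.
= 555.1 minutes.

T ≈ 555 minutes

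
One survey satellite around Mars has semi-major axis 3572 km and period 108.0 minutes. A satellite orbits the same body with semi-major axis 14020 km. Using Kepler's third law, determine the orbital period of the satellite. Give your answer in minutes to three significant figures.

T₂ ≈ 840 minutes

Kepler's third law: T² ∝ a³, so T₂ = T₁ (a₂/a₁)^(3/2).
a₂/a₁ = 3.925, (a₂/a₁)^(3/2) = 7.776.
T₂ = 108.0 × 7.776 = 839.8 minutes.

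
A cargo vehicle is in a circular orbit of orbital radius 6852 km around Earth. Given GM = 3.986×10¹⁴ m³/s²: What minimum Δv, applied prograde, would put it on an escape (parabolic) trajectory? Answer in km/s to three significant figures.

r = 6852 km = 6.852×10⁶ m.
Circular speed v_c = √(μ/r) = 7627 m/s.
Escape speed v_esc = √(2μ/r) = √2 × v_c = 10790 m/s.
Δv = v_esc − v_c = 3159 m/s = 3.159 km/s.

Δv ≈ 3.16 km/s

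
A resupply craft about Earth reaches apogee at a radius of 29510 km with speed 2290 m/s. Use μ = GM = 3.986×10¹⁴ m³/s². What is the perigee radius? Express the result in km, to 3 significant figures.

r_a = 2.951×10⁷ m.
Specific energy ε = v²/2 − μ/r = -1.089×10⁷ J/kg, so a = −μ/(2ε) = 1.831×10⁷ m.
The apsides satisfy r_p + r_a = 2a, so the perigee radius is 2a − r_a = 7.108×10⁶ m = 7108.4 km.

perigee radius ≈ 7110 km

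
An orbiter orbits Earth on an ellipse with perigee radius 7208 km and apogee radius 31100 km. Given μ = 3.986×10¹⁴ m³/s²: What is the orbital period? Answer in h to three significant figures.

Semi-major axis a = (r_p + r_a)/2 = (7208.0 + 31100)/2 = 19154 km = 1.915×10⁷ m.
By Kepler's third law T = 2π√(a³/μ) = 2π × 4.199×10³ = 2.638×10⁴ s.
= 7.328 h.

T ≈ 7.33 h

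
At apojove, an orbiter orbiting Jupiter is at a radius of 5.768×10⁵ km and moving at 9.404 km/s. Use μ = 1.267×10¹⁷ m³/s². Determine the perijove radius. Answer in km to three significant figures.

perijove radius ≈ 1.45×10⁵ km

r_a = 5.768×10⁸ m.
Specific energy ε = v²/2 − μ/r = -1.754×10⁸ J/kg, so a = −μ/(2ε) = 3.611×10⁸ m.
The apsides satisfy r_p + r_a = 2a, so the perijove radius is 2a − r_a = 1.454×10⁸ m = 1.4537×10⁵ km.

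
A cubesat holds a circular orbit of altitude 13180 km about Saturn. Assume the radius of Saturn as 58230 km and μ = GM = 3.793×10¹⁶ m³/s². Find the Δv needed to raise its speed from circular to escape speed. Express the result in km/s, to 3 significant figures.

Δv ≈ 9.55 km/s

r = 58230 + 13180 = 71410 km = 7.1410×10⁷ m.
Circular speed v_c = √(μ/r) = 23050 m/s.
Escape speed v_esc = √(2μ/r) = √2 × v_c = 32590 m/s.
Δv = v_esc − v_c = 9546 m/s = 9.546 km/s.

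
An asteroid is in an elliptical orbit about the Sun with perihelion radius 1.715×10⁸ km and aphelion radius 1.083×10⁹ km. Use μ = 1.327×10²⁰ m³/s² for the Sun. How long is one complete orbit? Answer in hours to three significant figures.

T ≈ 75300 hours

Semi-major axis a = (r_p + r_a)/2 = (1.7150×10⁸ + 1.0830×10⁹)/2 = 6.2725×10⁸ km = 6.272×10¹¹ m.
By Kepler's third law T = 2π√(a³/μ) = 2π × 4.312×10⁷ = 2.710×10⁸ s.
= 75270 hours.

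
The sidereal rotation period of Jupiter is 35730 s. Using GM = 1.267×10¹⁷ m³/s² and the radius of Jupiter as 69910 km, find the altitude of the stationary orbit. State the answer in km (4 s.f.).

A synchronous orbit has period T, so by Kepler's third law a = (μT²/4π²)^(1/3).
μT²/4π² = 1.267×10¹⁷ × (3.573×10⁴)² / 39.48 = 4.097×10²⁴ m³.
a = 1.600×10⁸ m = 1.6002×10⁵ km.
Altitude h = a − R = 1.6002×10⁵ − 69910 = 90105 km.

h_sync ≈ 90110 km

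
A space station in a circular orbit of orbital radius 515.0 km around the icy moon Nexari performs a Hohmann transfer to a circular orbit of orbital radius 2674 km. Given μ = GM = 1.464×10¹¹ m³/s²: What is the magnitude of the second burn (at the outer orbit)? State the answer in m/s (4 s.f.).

Δv ≈ 101.0 m/s

r₁ = 515.0 km = 5.150×10⁵ m.
r₂ = 2674 km = 2.674×10⁶ m.
Transfer ellipse a_t = (r₁ + r₂)/2 = 1.594×10⁶ m.
At r₁: circular v_c1 = √(μ/r₁) = 533.2 m/s; transfer-periapsis v_p = √[μ(2/r₁ − 1/a_t)] = 690.5 m/s.
At r₂: circular v_c2 = √(μ/r₂) = 234.0 m/s; transfer-apoapsis v_a = √[μ(2/r₂ − 1/a_t)] = 133.0 m/s.
Δv₂ = v_c2 − v_a = 101.0 m/s.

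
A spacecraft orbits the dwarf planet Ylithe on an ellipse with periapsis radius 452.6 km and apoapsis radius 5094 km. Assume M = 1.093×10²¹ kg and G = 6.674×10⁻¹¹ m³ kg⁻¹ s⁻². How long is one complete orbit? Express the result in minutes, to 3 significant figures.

T ≈ 1790 minutes

μ = GM = 6.674×10⁻¹¹ × 1.093×10²¹ = 7.295×10¹⁰ m³/s².
Semi-major axis a = (r_p + r_a)/2 = (452.60 + 5094.0)/2 = 2773.3 km = 2.773×10⁶ m.
By Kepler's third law T = 2π√(a³/μ) = 2π × 1.710×10⁴ = 1.074×10⁵ s.
= 1791 minutes.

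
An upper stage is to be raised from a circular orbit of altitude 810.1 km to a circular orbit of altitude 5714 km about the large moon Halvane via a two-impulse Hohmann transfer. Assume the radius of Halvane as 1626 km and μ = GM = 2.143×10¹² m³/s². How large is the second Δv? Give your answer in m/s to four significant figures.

Δv ≈ 158.9 m/s

r₁ = 1626 + 810.1 = 2436.1 km = 2.4361×10⁶ m.
r₂ = 1626 + 5714 = 7340.0 km = 7.3400×10⁶ m.
Transfer ellipse a_t = (r₁ + r₂)/2 = 4.888×10⁶ m.
At r₁: circular v_c1 = √(μ/r₁) = 937.9 m/s; transfer-periapsis v_p = √[μ(2/r₁ − 1/a_t)] = 1149 m/s.
At r₂: circular v_c2 = √(μ/r₂) = 540.3 m/s; transfer-apoapsis v_a = √[μ(2/r₂ − 1/a_t)] = 381.5 m/s.
Δv₂ = v_c2 − v_a = 158.9 m/s.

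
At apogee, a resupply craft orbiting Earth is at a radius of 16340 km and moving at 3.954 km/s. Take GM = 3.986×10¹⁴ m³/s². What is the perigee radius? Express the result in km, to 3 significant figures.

perigee radius ≈ 7710 km

r_a = 1.634×10⁷ m.
Specific energy ε = v²/2 − μ/r = -1.658×10⁷ J/kg, so a = −μ/(2ε) = 1.202×10⁷ m.
The apsides satisfy r_p + r_a = 2a, so the perigee radius is 2a − r_a = 7.705×10⁶ m = 7705.3 km.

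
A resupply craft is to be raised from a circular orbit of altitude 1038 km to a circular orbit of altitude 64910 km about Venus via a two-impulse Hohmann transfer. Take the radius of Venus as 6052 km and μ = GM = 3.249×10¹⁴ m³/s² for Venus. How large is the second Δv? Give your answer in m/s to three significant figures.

Δv ≈ 1230 m/s

r₁ = 6052 + 1038 = 7090.0 km = 7.0900×10⁶ m.
r₂ = 6052 + 64910 = 70962 km = 7.0962×10⁷ m.
Transfer ellipse a_t = (r₁ + r₂)/2 = 3.903×10⁷ m.
At r₁: circular v_c1 = √(μ/r₁) = 6769 m/s; transfer-periapsis v_p = √[μ(2/r₁ − 1/a_t)] = 9128 m/s.
At r₂: circular v_c2 = √(μ/r₂) = 2140 m/s; transfer-apoapsis v_a = √[μ(2/r₂ − 1/a_t)] = 912.0 m/s.
Δv₂ = v_c2 − v_a = 1228 m/s.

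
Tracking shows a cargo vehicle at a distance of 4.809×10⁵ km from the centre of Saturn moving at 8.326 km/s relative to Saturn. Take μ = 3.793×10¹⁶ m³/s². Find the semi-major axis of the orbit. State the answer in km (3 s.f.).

a ≈ 4.29×10⁵ km

r = 4.809×10⁸ m.
Specific orbital energy ε = v²/2 − μ/r = (8326)²/2 − 3.793×10¹⁶/4.809×10⁸ = -4.421×10⁷ J/kg.
Since ε = −μ/(2a), a = −μ/(2ε) = 4.290×10⁸ m = 4.2896×10⁵ km.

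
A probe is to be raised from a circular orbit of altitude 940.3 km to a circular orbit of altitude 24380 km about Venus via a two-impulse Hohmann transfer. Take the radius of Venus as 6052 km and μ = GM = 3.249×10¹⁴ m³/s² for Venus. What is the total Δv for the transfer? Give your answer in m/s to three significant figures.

r₁ = 6052 + 940.3 = 6992.3 km = 6.9923×10⁶ m.
r₂ = 6052 + 24380 = 30432 km = 3.0432×10⁷ m.
Transfer ellipse a_t = (r₁ + r₂)/2 = 1.871×10⁷ m.
At r₁: circular v_c1 = √(μ/r₁) = 6817 m/s; transfer-periapsis v_p = √[μ(2/r₁ − 1/a_t)] = 8693 m/s.
Δv₁ = v_p − v_c1 = 1876 m/s.
At r₂: circular v_c2 = √(μ/r₂) = 3267 m/s; transfer-apoapsis v_a = √[μ(2/r₂ − 1/a_t)] = 1997 m/s.
Δv₂ = v_c2 − v_a = 1270 m/s.
Total Δv = Δv₁ + Δv₂ = 3147 m/s.

Δv_total ≈ 3150 m/s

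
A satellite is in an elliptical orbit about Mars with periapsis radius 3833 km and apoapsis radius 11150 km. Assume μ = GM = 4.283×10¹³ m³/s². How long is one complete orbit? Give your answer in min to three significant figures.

Semi-major axis a = (r_p + r_a)/2 = (3833.0 + 11150)/2 = 7491.5 km = 7.492×10⁶ m.
By Kepler's third law T = 2π√(a³/μ) = 2π × 3.133×10³ = 1.969×10⁴ s.
= 328.1 min.

T ≈ 328 min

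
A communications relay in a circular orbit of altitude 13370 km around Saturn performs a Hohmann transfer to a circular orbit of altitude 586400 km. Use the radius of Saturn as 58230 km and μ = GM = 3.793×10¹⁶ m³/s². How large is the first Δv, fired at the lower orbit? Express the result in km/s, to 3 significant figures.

r₁ = 58230 + 13370 = 71600 km = 7.1600×10⁷ m.
r₂ = 58230 + 586400 = 644630 km = 6.4463×10⁸ m.
Transfer ellipse a_t = (r₁ + r₂)/2 = 3.581×10⁸ m.
At r₁: circular v_c1 = √(μ/r₁) = 23020 m/s; transfer-perikrone v_p = √[μ(2/r₁ − 1/a_t)] = 30880 m/s.
Δv₁ = v_p − v_c1 = 7864 m/s.
= 7.864 km/s.

Δv ≈ 7.86 km/s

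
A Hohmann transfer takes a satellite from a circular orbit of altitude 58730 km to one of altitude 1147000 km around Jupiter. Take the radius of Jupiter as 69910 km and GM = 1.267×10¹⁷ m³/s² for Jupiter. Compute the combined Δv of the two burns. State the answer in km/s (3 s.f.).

Δv_total ≈ 16.6 km/s

r₁ = 69910 + 58730 = 128640 km = 1.2864×10⁸ m.
r₂ = 69910 + 1147000 = 1216900 km = 1.2169×10⁹ m.
Transfer ellipse a_t = (r₁ + r₂)/2 = 6.728×10⁸ m.
At r₁: circular v_c1 = √(μ/r₁) = 31380 m/s; transfer-perijove v_p = √[μ(2/r₁ − 1/a_t)] = 42210 m/s.
Δv₁ = v_p − v_c1 = 10820 m/s.
At r₂: circular v_c2 = √(μ/r₂) = 10200 m/s; transfer-apojove v_a = √[μ(2/r₂ − 1/a_t)] = 4462 m/s.
Δv₂ = v_c2 − v_a = 5742 m/s.
Total Δv = Δv₁ + Δv₂ = 16570 m/s = 16.57 km/s.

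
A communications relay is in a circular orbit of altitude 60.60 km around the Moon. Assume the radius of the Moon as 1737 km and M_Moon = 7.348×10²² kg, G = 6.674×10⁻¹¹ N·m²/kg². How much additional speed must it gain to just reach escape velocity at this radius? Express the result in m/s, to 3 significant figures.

Δv ≈ 684 m/s

μ = GM = 6.674×10⁻¹¹ × 7.348×10²² = 4.904×10¹² m³/s².
r = 1737 + 60.60 = 1797.6 km = 1.7976×10⁶ m.
Circular speed v_c = √(μ/r) = 1652 m/s.
Escape speed v_esc = √(2μ/r) = √2 × v_c = 2336 m/s.
Δv = v_esc − v_c = 684.2 m/s.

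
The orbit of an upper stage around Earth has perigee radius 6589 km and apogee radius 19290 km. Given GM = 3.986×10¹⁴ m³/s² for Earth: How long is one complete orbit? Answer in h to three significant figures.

T ≈ 4.07 h

Semi-major axis a = (r_p + r_a)/2 = (6589.0 + 19290)/2 = 12940 km = 1.294×10⁷ m.
By Kepler's third law T = 2π√(a³/μ) = 2π × 2.331×10³ = 1.465×10⁴ s.
= 4.069 h.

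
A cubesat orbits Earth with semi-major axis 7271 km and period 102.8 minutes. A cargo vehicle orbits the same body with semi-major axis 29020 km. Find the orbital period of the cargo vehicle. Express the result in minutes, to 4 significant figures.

Kepler's third law: T² ∝ a³, so T₂ = T₁ (a₂/a₁)^(3/2).
a₂/a₁ = 3.991, (a₂/a₁)^(3/2) = 7.974.
T₂ = 102.8 × 7.974 = 819.7 minutes.

T₂ ≈ 819.7 minutes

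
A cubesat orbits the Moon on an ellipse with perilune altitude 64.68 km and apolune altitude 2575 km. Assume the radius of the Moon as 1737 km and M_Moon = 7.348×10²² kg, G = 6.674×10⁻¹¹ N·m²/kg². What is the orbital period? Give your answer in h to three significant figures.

T ≈ 4.21 h

μ = GM = 6.674×10⁻¹¹ × 7.348×10²² = 4.904×10¹² m³/s².
r_p = 1737 + 64.68 = 1801.7 km = 1.8017×10⁶ m.
r_a = 1737 + 2575 = 4312.0 km = 4.3120×10⁶ m.
Semi-major axis a = (r_p + r_a)/2 = (1801.7 + 4312.0)/2 = 3056.8 km = 3.057×10⁶ m.
By Kepler's third law T = 2π√(a³/μ) = 2π × 2.413×10³ = 1.516×10⁴ s.
= 4.212 h.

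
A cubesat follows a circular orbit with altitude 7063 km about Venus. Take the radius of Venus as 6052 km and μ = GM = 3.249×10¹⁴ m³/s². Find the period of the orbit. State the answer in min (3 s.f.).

T ≈ 276 min

r = 6052 + 7063 = 13115 km = 1.3115×10⁷ m.
Kepler's third law: T = 2π√(r³/μ) = 2π√((1.312×10⁷)³ / 3.249×10¹⁴).
r³/μ = 6.943×10⁶ s², so T = 2π × 2.635×10³ = 1.656×10⁴ s.
Converting: 1.656×10⁴ s ÷ 60.00 = 275.9 min.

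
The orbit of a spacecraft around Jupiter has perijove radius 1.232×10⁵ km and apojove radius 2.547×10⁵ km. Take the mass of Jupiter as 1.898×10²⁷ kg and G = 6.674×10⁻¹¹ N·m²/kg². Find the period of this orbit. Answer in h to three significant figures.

T ≈ 12.7 h

μ = GM = 6.674×10⁻¹¹ × 1.898×10²⁷ = 1.267×10¹⁷ m³/s².
Semi-major axis a = (r_p + r_a)/2 = (1.2320×10⁵ + 2.5470×10⁵)/2 = 1.8895×10⁵ km = 1.890×10⁸ m.
By Kepler's third law T = 2π√(a³/μ) = 2π × 7.298×10³ = 4.585×10⁴ s.
= 12.74 h.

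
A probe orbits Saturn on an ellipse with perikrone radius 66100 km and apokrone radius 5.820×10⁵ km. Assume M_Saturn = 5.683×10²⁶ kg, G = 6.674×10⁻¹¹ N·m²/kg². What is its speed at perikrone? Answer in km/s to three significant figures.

μ = GM = 6.674×10⁻¹¹ × 5.683×10²⁶ = 3.793×10¹⁶ m³/s².
Semi-major axis a = (r_p + r_a)/2 = 3.2405×10⁵ km = 3.240×10⁸ m.
Vis-viva: v² = μ(2/r − 1/a) = 3.793×10¹⁶ × (3.026×10⁻⁸ − 3.086×10⁻⁹) = 1.031×10⁹ m²/s².
v = 32100 m/s = 32.10 km/s.

v ≈ 32.1 km/s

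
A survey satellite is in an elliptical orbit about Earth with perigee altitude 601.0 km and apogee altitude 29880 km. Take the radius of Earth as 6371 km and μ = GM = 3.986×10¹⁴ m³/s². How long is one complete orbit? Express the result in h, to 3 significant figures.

r_p = 6371 + 601.0 = 6972.0 km = 6.9720×10⁶ m.
r_a = 6371 + 29880 = 36251 km = 3.6251×10⁷ m.
Semi-major axis a = (r_p + r_a)/2 = (6972.0 + 36251)/2 = 21612 km = 2.161×10⁷ m.
By Kepler's third law T = 2π√(a³/μ) = 2π × 5.032×10³ = 3.162×10⁴ s.
= 8.783 h.

T ≈ 8.78 h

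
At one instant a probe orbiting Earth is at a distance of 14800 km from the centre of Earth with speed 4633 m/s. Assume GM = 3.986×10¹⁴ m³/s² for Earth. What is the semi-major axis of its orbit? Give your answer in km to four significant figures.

r = 1.480×10⁷ m.
Specific orbital energy ε = v²/2 − μ/r = (4633)²/2 − 3.986×10¹⁴/1.480×10⁷ = -1.620×10⁷ J/kg.
Since ε = −μ/(2a), a = −μ/(2ε) = 1.230×10⁷ m = 12302 km.

a ≈ 12300 km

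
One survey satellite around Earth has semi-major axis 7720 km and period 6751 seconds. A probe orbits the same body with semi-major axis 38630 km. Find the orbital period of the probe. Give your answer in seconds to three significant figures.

Kepler's third law: T² ∝ a³, so T₂ = T₁ (a₂/a₁)^(3/2).
a₂/a₁ = 5.004, (a₂/a₁)^(3/2) = 11.19.
T₂ = 6751 × 11.19 = 75570 seconds.

T₂ ≈ 75600 seconds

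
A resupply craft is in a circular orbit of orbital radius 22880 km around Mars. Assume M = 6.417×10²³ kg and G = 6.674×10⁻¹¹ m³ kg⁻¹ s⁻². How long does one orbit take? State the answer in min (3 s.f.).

T ≈ 1750 min

μ = GM = 6.674×10⁻¹¹ × 6.417×10²³ = 4.283×10¹³ m³/s².
r = 22880 km = 2.288×10⁷ m.
Kepler's third law: T = 2π√(r³/μ) = 2π√((2.288×10⁷)³ / 4.283×10¹³).
r³/μ = 2.797×10⁸ s², so T = 2π × 1.672×10⁴ = 1.051×10⁵ s.
Converting: 1.051×10⁵ s ÷ 60.00 = 1751 min.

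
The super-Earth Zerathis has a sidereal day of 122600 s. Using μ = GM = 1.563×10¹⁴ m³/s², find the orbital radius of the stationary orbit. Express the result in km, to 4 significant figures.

A synchronous orbit has period T, so by Kepler's third law a = (μT²/4π²)^(1/3).
μT²/4π² = 1.563×10¹⁴ × (1.226×10⁵)² / 39.48 = 5.951×10²² m³.
a = 3.904×10⁷ m = 39042 km.

r_sync ≈ 39040 km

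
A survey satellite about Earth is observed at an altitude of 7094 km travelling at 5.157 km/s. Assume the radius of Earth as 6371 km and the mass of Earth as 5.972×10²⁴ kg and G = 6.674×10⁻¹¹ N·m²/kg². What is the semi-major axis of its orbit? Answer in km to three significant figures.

a ≈ 12200 km

μ = GM = 6.674×10⁻¹¹ × 5.972×10²⁴ = 3.986×10¹⁴ m³/s².
r = 6371 + 7094 = 13465 km = 1.346×10⁷ m.
Specific orbital energy ε = v²/2 − μ/r = (5157)²/2 − 3.986×10¹⁴/1.346×10⁷ = -1.630×10⁷ J/kg.
Since ε = −μ/(2a), a = −μ/(2ε) = 1.222×10⁷ m = 12224 km.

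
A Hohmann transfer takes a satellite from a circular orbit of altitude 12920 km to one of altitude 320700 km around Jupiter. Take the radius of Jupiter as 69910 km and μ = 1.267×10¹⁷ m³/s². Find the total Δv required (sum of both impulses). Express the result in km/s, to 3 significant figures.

Δv_total ≈ 18.5 km/s

r₁ = 69910 + 12920 = 82830 km = 8.2830×10⁷ m.
r₂ = 69910 + 320700 = 390610 km = 3.9061×10⁸ m.
Transfer ellipse a_t = (r₁ + r₂)/2 = 2.367×10⁸ m.
At r₁: circular v_c1 = √(μ/r₁) = 39110 m/s; transfer-perijove v_p = √[μ(2/r₁ − 1/a_t)] = 50240 m/s.
Δv₁ = v_p − v_c1 = 11130 m/s.
At r₂: circular v_c2 = √(μ/r₂) = 18010 m/s; transfer-apojove v_a = √[μ(2/r₂ − 1/a_t)] = 10650 m/s.
Δv₂ = v_c2 − v_a = 7357 m/s.
Total Δv = Δv₁ + Δv₂ = 18490 m/s = 18.49 km/s.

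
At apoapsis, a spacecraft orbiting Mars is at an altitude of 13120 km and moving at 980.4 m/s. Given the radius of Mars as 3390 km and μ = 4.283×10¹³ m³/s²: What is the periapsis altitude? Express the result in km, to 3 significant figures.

periapsis altitude ≈ 364 km

r_a = 3390 + 13120 = 16510 km = 1.651×10⁷ m.
Specific energy ε = v²/2 − μ/r = -2.114×10⁶ J/kg, so a = −μ/(2ε) = 1.013×10⁷ m.
The apsides satisfy r_p + r_a = 2a, so the periapsis radius is 2a − r_a = 3.754×10⁶ m = 3754.1 km.
Periapsis altitude = 3754.1 − 3390 = 364.07 km.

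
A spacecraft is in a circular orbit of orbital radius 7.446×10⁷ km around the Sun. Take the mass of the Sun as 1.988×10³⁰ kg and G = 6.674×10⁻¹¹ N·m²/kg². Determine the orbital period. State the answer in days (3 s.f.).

T ≈ 128 days

μ = GM = 6.674×10⁻¹¹ × 1.988×10³⁰ = 1.327×10²⁰ m³/s².
r = 7.446×10⁷ km = 7.446×10¹⁰ m.
Kepler's third law: T = 2π√(r³/μ) = 2π√((7.446×10¹⁰)³ / 1.327×10²⁰).
r³/μ = 3.111×10¹² s², so T = 2π × 1.764×10⁶ = 1.108×10⁷ s.
Converting: 1.108×10⁷ s ÷ 86400 = 128.3 days.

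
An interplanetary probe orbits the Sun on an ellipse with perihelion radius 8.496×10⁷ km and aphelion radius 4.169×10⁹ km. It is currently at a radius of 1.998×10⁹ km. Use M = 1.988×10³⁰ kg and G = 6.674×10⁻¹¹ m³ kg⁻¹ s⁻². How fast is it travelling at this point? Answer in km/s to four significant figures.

v ≈ 8.392 km/s

μ = GM = 6.674×10⁻¹¹ × 1.988×10³⁰ = 1.327×10²⁰ m³/s².
Semi-major axis a = (r_p + r_a)/2 = 2.1270×10⁹ km = 2.127×10¹² m.
Vis-viva: v² = μ(2/r − 1/a) = 1.327×10²⁰ × (1.001×10⁻¹² − 4.702×10⁻¹³) = 7.043×10⁷ m²/s².
v = 8392 m/s = 8.392 km/s.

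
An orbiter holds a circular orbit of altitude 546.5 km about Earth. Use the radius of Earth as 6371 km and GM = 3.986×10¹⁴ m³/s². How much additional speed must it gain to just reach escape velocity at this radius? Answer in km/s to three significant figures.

Δv ≈ 3.14 km/s

r = 6371 + 546.5 = 6917.5 km = 6.9175×10⁶ m.
Circular speed v_c = √(μ/r) = 7591 m/s.
Escape speed v_esc = √(2μ/r) = √2 × v_c = 10740 m/s.
Δv = v_esc − v_c = 3144 m/s = 3.144 km/s.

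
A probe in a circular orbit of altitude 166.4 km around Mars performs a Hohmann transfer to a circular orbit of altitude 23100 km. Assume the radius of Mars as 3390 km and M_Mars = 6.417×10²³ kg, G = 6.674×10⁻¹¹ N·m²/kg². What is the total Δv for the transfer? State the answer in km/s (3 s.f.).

Δv_total ≈ 1.79 km/s

μ = GM = 6.674×10⁻¹¹ × 6.417×10²³ = 4.283×10¹³ m³/s².
r₁ = 3390 + 166.4 = 3556.4 km = 3.5564×10⁶ m.
r₂ = 3390 + 23100 = 26490 km = 2.6490×10⁷ m.
Transfer ellipse a_t = (r₁ + r₂)/2 = 1.502×10⁷ m.
At r₁: circular v_c1 = √(μ/r₁) = 3470 m/s; transfer-periapsis v_p = √[μ(2/r₁ − 1/a_t)] = 4608 m/s.
Δv₁ = v_p − v_c1 = 1138 m/s.
At r₂: circular v_c2 = √(μ/r₂) = 1272 m/s; transfer-apoapsis v_a = √[μ(2/r₂ − 1/a_t)] = 618.6 m/s.
Δv₂ = v_c2 − v_a = 652.9 m/s.
Total Δv = Δv₁ + Δv₂ = 1791 m/s = 1.791 km/s.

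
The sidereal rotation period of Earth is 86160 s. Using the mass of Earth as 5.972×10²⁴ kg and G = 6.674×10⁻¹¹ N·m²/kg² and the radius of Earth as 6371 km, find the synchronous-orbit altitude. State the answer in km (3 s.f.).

μ = GM = 6.674×10⁻¹¹ × 5.972×10²⁴ = 3.986×10¹⁴ m³/s².
A synchronous orbit has period T, so by Kepler's third law a = (μT²/4π²)^(1/3).
μT²/4π² = 3.986×10¹⁴ × (8.616×10⁴)² / 39.48 = 7.495×10²² m³.
a = 4.216×10⁷ m = 42162 km.
Altitude h = a − R = 42162 − 6371 = 35791 km.

h_sync ≈ 35800 km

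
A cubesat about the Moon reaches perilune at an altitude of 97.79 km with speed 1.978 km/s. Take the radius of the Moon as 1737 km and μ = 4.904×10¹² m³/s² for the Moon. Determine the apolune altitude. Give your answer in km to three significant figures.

r_p = 1737 + 97.79 = 1834.8 km = 1.835×10⁶ m.
Specific energy ε = v²/2 − μ/r = -7.165×10⁵ J/kg, so a = −μ/(2ε) = 3.422×10⁶ m.
The apsides satisfy r_p + r_a = 2a, so the apolune radius is 2a − r_p = 5.009×10⁶ m = 5009.2 km.
Apolune altitude = 5009.2 − 1737 = 3272.2 km.

apolune altitude ≈ 3270 km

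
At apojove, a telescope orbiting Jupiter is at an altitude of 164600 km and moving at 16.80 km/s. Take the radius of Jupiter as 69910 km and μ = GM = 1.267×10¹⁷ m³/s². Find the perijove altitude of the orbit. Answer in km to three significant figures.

perijove altitude ≈ 13000 km

r_a = 69910 + 164600 = 2.3451×10⁵ km = 2.345×10⁸ m.
Specific energy ε = v²/2 − μ/r = -3.992×10⁸ J/kg, so a = −μ/(2ε) = 1.587×10⁸ m.
The apsides satisfy r_p + r_a = 2a, so the perijove radius is 2a − r_a = 8.291×10⁷ m = 82910 km.
Perijove altitude = 82910 − 69910 = 13000 km.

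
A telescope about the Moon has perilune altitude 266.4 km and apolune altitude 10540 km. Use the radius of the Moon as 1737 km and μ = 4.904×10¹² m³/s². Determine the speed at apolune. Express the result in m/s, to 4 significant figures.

v ≈ 334.8 m/s

r_p = 1737 + 266.4 = 2003.4 km = 2.0034×10⁶ m.
r_a = 1737 + 10540 = 12277 km = 1.2277×10⁷ m.
Semi-major axis a = (r_p + r_a)/2 = 7140.2 km = 7.140×10⁶ m.
Vis-viva: v² = μ(2/r − 1/a) = 4.904×10¹² × (1.629×10⁻⁷ − 1.401×10⁻⁷) = 1.121×10⁵ m²/s².
v = 334.8 m/s.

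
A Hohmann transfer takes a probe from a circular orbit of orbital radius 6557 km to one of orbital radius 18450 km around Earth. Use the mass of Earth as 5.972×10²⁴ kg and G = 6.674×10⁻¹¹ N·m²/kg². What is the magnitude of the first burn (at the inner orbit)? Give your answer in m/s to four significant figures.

Δv ≈ 1674 m/s

μ = GM = 6.674×10⁻¹¹ × 5.972×10²⁴ = 3.986×10¹⁴ m³/s².
r₁ = 6557 km = 6.557×10⁶ m.
r₂ = 18450 km = 1.845×10⁷ m.
Transfer ellipse a_t = (r₁ + r₂)/2 = 1.250×10⁷ m.
At r₁: circular v_c1 = √(μ/r₁) = 7797 m/s; transfer-perigee v_p = √[μ(2/r₁ − 1/a_t)] = 9471 m/s.
Δv₁ = v_p − v_c1 = 1674 m/s.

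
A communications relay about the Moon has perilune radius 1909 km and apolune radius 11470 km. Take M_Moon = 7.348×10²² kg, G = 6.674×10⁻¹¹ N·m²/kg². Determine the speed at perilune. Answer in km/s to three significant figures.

μ = GM = 6.674×10⁻¹¹ × 7.348×10²² = 4.904×10¹² m³/s².
Semi-major axis a = (r_p + r_a)/2 = 6689.5 km = 6.690×10⁶ m.
Vis-viva: v² = μ(2/r − 1/a) = 4.904×10¹² × (1.048×10⁻⁶ − 1.495×10⁻⁷) = 4.405×10⁶ m²/s².
v = 2099 m/s = 2.099 km/s.

v ≈ 2.10 km/s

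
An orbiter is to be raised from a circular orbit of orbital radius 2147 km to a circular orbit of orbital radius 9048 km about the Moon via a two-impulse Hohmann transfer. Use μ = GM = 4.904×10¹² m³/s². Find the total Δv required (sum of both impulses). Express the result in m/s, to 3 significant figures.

Δv_total ≈ 690 m/s

r₁ = 2147 km = 2.147×10⁶ m.
r₂ = 9048 km = 9.048×10⁶ m.
Transfer ellipse a_t = (r₁ + r₂)/2 = 5.598×10⁶ m.
At r₁: circular v_c1 = √(μ/r₁) = 1511 m/s; transfer-perilune v_p = √[μ(2/r₁ − 1/a_t)] = 1921 m/s.
Δv₁ = v_p − v_c1 = 410.2 m/s.
At r₂: circular v_c2 = √(μ/r₂) = 736.2 m/s; transfer-apolune v_a = √[μ(2/r₂ − 1/a_t)] = 456.0 m/s.
Δv₂ = v_c2 − v_a = 280.3 m/s.
Total Δv = Δv₁ + Δv₂ = 690.4 m/s.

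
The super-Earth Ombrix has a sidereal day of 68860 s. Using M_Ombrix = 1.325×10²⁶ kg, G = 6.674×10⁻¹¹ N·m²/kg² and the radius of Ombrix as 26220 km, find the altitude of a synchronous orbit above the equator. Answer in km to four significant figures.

μ = GM = 6.674×10⁻¹¹ × 1.325×10²⁶ = 8.843×10¹⁵ m³/s².
A synchronous orbit has period T, so by Kepler's third law a = (μT²/4π²)^(1/3).
μT²/4π² = 8.843×10¹⁵ × (6.886×10⁴)² / 39.48 = 1.062×10²⁴ m³.
a = 1.020×10⁸ m = 1.0203×10⁵ km.
Altitude h = a − R = 1.0203×10⁵ − 26220 = 75809 km.

h_sync ≈ 75810 km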